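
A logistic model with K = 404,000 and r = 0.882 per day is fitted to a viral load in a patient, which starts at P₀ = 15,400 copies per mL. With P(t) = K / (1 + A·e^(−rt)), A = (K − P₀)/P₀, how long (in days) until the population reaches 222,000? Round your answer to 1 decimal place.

t ≈ 3.9 days

A = (404000 − 15400)/15400 = 25.23377
222000 = 404000/(1 + 25.23377·e^(−0.882t)) → 1 + 25.23377·e^(−0.882t) = 1.81982
e^(−0.882t) = 0.032489 → t = ln(30.77965)/0.882 = 3.42685/0.882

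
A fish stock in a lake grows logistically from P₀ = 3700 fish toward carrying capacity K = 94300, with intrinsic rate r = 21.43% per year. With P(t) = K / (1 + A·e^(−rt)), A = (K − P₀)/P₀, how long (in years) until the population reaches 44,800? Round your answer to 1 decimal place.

A = (94300 − 3700)/3700 = 24.48649
44800 = 94300/(1 + 24.48649·e^(−0.2143t)) → 1 + 24.48649·e^(−0.2143t) = 2.10491
e^(−0.2143t) = 0.045123 → t = ln(22.16151)/0.2143 = 3.09836/0.2143

t ≈ 14.5 years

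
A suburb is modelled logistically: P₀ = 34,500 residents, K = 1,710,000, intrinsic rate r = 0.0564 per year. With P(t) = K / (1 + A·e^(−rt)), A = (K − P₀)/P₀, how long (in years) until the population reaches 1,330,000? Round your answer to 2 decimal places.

t ≈ 91.06 years

A = (1710000 − 34500)/34500 = 48.56522
1330000 = 1710000/(1 + 48.56522·e^(−0.0564t)) → 1 + 48.56522·e^(−0.0564t) = 1.28571
e^(−0.0564t) = 0.005883 → t = ln(169.97826)/0.0564 = 5.13567/0.0564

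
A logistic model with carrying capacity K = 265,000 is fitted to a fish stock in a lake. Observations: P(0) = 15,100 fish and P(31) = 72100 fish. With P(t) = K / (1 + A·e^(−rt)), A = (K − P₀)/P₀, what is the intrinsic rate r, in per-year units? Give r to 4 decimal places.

r ≈ 0.0588 per year

A = (265000 − 15100)/15100 = 16.54967
72100 = 265000/(1 + 16.54967·e^(−r·31)) → e^(−31r) = (3.67545 − 1)/16.54967 = 0.161662
r = −ln(0.161662)/31 = 1.82225/31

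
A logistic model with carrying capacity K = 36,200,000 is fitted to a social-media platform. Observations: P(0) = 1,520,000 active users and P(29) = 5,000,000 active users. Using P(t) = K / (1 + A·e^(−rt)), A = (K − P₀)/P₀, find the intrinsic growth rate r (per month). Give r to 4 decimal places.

r ≈ 0.0447 per month

A = (36200000 − 1520000)/1520000 = 22.81579
5000000 = 36200000/(1 + 22.81579·e^(−r·29)) → e^(−29r) = (7.24 − 1)/22.81579 = 0.273495
r = −ln(0.273495)/29 = 1.29647/29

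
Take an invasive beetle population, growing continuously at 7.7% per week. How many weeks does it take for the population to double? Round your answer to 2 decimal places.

doubling time ≈ 9.00 weeks

doubling time = ln(2) / |r| = 0.69315 / 0.077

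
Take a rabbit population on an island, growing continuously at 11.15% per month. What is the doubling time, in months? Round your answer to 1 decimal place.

doubling time = ln(2) / |r| = 0.69315 / 0.1115

doubling time ≈ 6.2 months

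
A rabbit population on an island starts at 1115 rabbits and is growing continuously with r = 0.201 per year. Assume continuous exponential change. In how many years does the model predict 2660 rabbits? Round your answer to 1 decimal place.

2660 = 1115 · e^(0.201·t)
t = ln(2660/1115) / 0.201 = ln(2.38565) / 0.201 = 0.86947 / 0.201

t ≈ 4.3 years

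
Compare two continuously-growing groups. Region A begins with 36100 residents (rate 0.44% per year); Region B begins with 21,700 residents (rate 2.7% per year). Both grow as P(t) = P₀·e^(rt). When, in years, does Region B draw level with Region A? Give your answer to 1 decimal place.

t ≈ 22.5 years

36100·e^(0.0044t) = 21700·e^(0.027t)
36100/21700 = e^((0.027 − 0.0044)t) → ln(1.66359) = 0.0226·t
t = 0.50898 / 0.0226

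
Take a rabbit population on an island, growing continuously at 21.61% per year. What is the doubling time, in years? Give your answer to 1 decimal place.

doubling time = ln(2) / |r| = 0.69315 / 0.2161

doubling time ≈ 3.2 years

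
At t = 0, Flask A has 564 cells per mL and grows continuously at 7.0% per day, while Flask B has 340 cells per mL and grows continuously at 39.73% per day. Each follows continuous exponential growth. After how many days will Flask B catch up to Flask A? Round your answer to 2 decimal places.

564·e^(0.07t) = 340·e^(0.3973t)
564/340 = e^((0.3973 − 0.07)t) → ln(1.65882) = 0.3273·t
t = 0.50611 / 0.3273

t ≈ 1.55 days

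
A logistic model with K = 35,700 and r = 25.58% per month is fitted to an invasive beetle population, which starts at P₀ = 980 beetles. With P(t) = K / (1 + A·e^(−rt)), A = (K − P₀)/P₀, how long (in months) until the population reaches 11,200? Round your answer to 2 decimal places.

A = (35700 − 980)/980 = 35.42857
11200 = 35700/(1 + 35.42857·e^(−0.2558t)) → 1 + 35.42857·e^(−0.2558t) = 3.1875
e^(−0.2558t) = 0.061744 → t = ln(16.19592)/0.2558 = 2.78476/0.2558

t ≈ 10.89 months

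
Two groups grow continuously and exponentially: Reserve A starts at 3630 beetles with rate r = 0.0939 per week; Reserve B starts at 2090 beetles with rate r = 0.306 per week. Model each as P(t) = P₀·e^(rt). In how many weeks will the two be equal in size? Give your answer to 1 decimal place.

t ≈ 2.6 weeks

3630·e^(0.0939t) = 2090·e^(0.306t)
3630/2090 = e^((0.306 − 0.0939)t) → ln(1.73684) = 0.2121·t
t = 0.55207 / 0.2121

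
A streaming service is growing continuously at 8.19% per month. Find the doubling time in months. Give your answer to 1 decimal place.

doubling time = ln(2) / |r| = 0.69315 / 0.0819

doubling time ≈ 8.5 months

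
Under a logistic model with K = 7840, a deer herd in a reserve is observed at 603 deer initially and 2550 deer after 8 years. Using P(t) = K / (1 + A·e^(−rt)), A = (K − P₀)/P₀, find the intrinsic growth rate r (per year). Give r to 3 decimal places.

r ≈ 0.219 per year

A = (7840 − 603)/603 = 12.00166
2550 = 7840/(1 + 12.00166·e^(−r·8)) → e^(−8r) = (3.07451 − 1)/12.00166 = 0.172852
r = −ln(0.172852)/8 = 1.75532/8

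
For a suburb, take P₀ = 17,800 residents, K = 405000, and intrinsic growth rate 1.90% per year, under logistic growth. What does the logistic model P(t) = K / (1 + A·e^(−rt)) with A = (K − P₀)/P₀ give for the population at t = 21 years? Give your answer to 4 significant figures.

A = (405000 − 17800)/17800 = 21.75281
P(21) = 405000 / (1 + 21.75281·e^(−0.019·21)) = 405000 / (1 + 21.75281·0.670991)
= 405000 / 15.59593 ≈ 25968.31

≈ 25,970 residents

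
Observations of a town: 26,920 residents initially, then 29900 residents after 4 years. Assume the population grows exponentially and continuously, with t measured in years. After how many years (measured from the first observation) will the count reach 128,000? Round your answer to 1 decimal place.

r = ln(29900/26920) / 4 ≈ 0.026247 per year
t = ln(128000/26920) / r = 1.55916 / 0.026247 ≈ 59.403

t ≈ 59.4 years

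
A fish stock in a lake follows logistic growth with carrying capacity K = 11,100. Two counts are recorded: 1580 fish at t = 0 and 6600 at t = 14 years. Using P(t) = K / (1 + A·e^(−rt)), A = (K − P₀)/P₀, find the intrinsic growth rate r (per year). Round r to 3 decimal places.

A = (11100 − 1580)/1580 = 6.02532
6600 = 11100/(1 + 6.02532·e^(−r·14)) → e^(−14r) = (1.68182 − 1)/6.02532 = 0.113159
r = −ln(0.113159)/14 = 2.17896/14

r ≈ 0.156 per year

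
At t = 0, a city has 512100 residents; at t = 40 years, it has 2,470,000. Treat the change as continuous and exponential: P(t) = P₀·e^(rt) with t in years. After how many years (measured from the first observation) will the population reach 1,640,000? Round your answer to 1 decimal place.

r = ln(2470000/512100) / 40 ≈ 0.039336 per year
t = ln(1640000/512100) / r = 1.16393 / 0.039336 ≈ 29.589

t ≈ 29.6 years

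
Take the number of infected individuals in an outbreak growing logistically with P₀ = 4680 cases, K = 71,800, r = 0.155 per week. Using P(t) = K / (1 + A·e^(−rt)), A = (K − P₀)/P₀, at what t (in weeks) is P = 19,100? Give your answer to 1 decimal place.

A = (71800 − 4680)/4680 = 14.34188
19100 = 71800/(1 + 14.34188·e^(−0.155t)) → 1 + 14.34188·e^(−0.155t) = 3.75916
e^(−0.155t) = 0.192385 → t = ln(5.19791)/0.155 = 1.64826/0.155

t ≈ 10.6 weeks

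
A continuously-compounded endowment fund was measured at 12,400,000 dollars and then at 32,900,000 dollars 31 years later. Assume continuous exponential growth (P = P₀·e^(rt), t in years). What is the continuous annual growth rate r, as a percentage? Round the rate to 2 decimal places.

32900000 = 12400000 · e^(r·31)
e^(31r) = 32900000/12400000 = 2.65323
r = ln(2.65323) / 31 = 0.97578 / 31

r ≈ 3.15% per year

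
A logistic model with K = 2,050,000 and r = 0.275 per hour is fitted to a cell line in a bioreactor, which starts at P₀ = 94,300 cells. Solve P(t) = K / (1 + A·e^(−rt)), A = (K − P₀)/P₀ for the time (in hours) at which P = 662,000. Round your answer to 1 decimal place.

t ≈ 8.3 hours

A = (2050000 − 94300)/94300 = 20.73913
662000 = 2050000/(1 + 20.73913·e^(−0.275t)) → 1 + 20.73913·e^(−0.275t) = 3.09668
e^(−0.275t) = 0.101098 → t = ln(9.89143)/0.275 = 2.29167/0.275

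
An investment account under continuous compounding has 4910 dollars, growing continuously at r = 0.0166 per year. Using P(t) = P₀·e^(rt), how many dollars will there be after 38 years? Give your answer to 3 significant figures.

≈ 9,230 dollars

P(38) = 4910 · e^(0.0166·38) = 4910 · e^(0.6308)
= 4910 · 1.87911 ≈ 9226.45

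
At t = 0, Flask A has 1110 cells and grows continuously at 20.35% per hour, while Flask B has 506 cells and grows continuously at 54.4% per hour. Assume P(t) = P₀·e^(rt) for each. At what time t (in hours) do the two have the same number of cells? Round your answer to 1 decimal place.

t ≈ 2.3 hours

1110·e^(0.2035t) = 506·e^(0.544t)
1110/506 = e^((0.544 − 0.2035)t) → ln(2.19368) = 0.3405·t
t = 0.78558 / 0.3405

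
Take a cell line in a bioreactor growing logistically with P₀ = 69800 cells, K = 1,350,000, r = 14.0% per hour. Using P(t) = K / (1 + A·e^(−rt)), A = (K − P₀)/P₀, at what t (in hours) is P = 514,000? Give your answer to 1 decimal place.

A = (1350000 − 69800)/69800 = 18.34097
514000 = 1350000/(1 + 18.34097·e^(−0.14t)) → 1 + 18.34097·e^(−0.14t) = 2.62646
e^(−0.14t) = 0.088679 → t = ln(11.27663)/0.14 = 2.42273/0.14

t ≈ 17.3 hours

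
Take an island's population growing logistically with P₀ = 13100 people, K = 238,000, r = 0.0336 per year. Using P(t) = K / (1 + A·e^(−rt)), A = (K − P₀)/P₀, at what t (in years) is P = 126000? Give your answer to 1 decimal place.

A = (238000 − 13100)/13100 = 17.16794
126000 = 238000/(1 + 17.16794·e^(−0.0336t)) → 1 + 17.16794·e^(−0.0336t) = 1.88889
e^(−0.0336t) = 0.051776 → t = ln(19.31393)/0.0336 = 2.96083/0.0336

t ≈ 88.1 years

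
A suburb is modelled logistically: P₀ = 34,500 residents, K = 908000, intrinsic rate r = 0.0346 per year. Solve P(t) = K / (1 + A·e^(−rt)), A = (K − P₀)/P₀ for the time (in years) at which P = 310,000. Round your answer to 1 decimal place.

t ≈ 74.4 years

A = (908000 − 34500)/34500 = 25.31884
310000 = 908000/(1 + 25.31884·e^(−0.0346t)) → 1 + 25.31884·e^(−0.0346t) = 2.92903
e^(−0.0346t) = 0.07619 → t = ln(13.12515)/0.0346 = 2.57453/0.0346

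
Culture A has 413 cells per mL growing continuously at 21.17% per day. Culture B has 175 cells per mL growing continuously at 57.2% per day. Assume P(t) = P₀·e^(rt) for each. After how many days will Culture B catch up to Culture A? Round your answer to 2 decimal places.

t ≈ 2.38 days

413·e^(0.2117t) = 175·e^(0.572t)
413/175 = e^((0.572 − 0.2117)t) → ln(2.36) = 0.3603·t
t = 0.85866 / 0.3603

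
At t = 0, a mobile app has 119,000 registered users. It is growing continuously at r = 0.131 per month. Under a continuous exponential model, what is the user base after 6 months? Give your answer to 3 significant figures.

≈ 261,000 registered users

P(6) = 119000 · e^(0.131·6) = 119000 · e^(0.786)
= 119000 · 2.1946 ≈ 261157.45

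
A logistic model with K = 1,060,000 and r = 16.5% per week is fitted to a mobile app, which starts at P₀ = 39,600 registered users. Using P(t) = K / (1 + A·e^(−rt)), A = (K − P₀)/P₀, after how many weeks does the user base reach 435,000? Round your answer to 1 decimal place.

t ≈ 17.5 weeks

A = (1060000 − 39600)/39600 = 25.76768
435000 = 1060000/(1 + 25.76768·e^(−0.165t)) → 1 + 25.76768·e^(−0.165t) = 2.43678
e^(−0.165t) = 0.055759 → t = ln(17.9343)/0.165 = 2.88672/0.165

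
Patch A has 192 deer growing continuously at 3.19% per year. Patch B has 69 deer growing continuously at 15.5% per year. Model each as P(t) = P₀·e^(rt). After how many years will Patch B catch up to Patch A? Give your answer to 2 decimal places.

t ≈ 8.31 years

192·e^(0.0319t) = 69·e^(0.155t)
192/69 = e^((0.155 − 0.0319)t) → ln(2.78261) = 0.1231·t
t = 1.02339 / 0.1231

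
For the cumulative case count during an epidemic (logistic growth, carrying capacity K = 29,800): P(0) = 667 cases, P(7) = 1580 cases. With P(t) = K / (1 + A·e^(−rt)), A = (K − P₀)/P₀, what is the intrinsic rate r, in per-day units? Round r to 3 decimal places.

A = (29800 − 667)/667 = 43.67766
1580 = 29800/(1 + 43.67766·e^(−r·7)) → e^(−7r) = (18.86076 − 1)/43.67766 = 0.408922
r = −ln(0.408922)/7 = 0.89423/7

r ≈ 0.128 per day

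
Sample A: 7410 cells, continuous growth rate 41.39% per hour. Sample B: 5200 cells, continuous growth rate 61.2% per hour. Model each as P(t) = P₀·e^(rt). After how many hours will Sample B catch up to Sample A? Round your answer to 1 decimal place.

t ≈ 1.8 hours

7410·e^(0.4139t) = 5200·e^(0.612t)
7410/5200 = e^((0.612 − 0.4139)t) → ln(1.425) = 0.1981·t
t = 0.35417 / 0.1981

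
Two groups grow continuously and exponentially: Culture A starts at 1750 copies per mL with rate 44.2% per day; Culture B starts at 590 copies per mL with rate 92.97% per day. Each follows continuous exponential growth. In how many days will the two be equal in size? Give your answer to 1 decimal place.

1750·e^(0.442t) = 590·e^(0.9297t)
1750/590 = e^((0.9297 − 0.442)t) → ln(2.9661) = 0.4877·t
t = 1.08725 / 0.4877

t ≈ 2.2 days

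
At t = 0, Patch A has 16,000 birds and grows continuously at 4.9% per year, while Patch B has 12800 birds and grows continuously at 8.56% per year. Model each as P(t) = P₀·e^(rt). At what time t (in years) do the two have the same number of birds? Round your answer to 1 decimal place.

16000·e^(0.049t) = 12800·e^(0.0856t)
16000/12800 = e^((0.0856 − 0.049)t) → ln(1.25) = 0.0366·t
t = 0.22314 / 0.0366

t ≈ 6.1 years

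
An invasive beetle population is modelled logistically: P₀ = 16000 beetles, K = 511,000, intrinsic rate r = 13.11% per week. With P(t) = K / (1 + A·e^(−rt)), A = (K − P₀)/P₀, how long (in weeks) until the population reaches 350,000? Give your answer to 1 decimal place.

t ≈ 32.1 weeks

A = (511000 − 16000)/16000 = 30.9375
350000 = 511000/(1 + 30.9375·e^(−0.1311t)) → 1 + 30.9375·e^(−0.1311t) = 1.46
e^(−0.1311t) = 0.014869 → t = ln(67.25543)/0.1311 = 4.2085/0.1311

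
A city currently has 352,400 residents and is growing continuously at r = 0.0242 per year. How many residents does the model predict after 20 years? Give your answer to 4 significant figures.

P(20) = 352400 · e^(0.0242·20) = 352400 · e^(0.484)
= 352400 · 1.62255 ≈ 571787.2

≈ 571,800 residents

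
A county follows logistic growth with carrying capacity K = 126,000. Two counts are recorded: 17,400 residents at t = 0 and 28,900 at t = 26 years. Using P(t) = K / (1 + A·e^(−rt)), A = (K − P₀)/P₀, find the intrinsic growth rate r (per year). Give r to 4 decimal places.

A = (126000 − 17400)/17400 = 6.24138
28900 = 126000/(1 + 6.24138·e^(−r·26)) → e^(−26r) = (4.35986 − 1)/6.24138 = 0.53832
r = −ln(0.53832)/26 = 0.6193/26

r ≈ 0.0238 per year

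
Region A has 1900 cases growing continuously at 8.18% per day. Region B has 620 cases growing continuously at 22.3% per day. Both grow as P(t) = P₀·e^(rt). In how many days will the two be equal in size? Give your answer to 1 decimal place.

1900·e^(0.0818t) = 620·e^(0.223t)
1900/620 = e^((0.223 − 0.0818)t) → ln(3.06452) = 0.1412·t
t = 1.11989 / 0.1412

t ≈ 7.9 days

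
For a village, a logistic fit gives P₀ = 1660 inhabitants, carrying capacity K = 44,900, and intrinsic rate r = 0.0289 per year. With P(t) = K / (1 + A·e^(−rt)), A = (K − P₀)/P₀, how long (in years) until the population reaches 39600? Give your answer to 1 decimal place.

t ≈ 182.4 years

A = (44900 − 1660)/1660 = 26.04819
39600 = 44900/(1 + 26.04819·e^(−0.0289t)) → 1 + 26.04819·e^(−0.0289t) = 1.13384
e^(−0.0289t) = 0.005138 → t = ln(194.62423)/0.0289 = 5.27107/0.0289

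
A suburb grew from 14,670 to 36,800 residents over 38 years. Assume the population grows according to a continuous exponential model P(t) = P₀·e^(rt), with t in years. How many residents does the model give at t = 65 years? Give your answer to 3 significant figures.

≈ 70,700 residents

r = ln(36800/14670) / 38 ≈ 0.024202 per year
P(65) = 14670 · e^(0.024202·65) = 14670 · 4.82186 ≈ 70736.67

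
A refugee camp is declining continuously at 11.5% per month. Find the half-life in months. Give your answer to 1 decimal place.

half-life = ln(2) / |r| = 0.69315 / 0.115

half-life ≈ 6.0 months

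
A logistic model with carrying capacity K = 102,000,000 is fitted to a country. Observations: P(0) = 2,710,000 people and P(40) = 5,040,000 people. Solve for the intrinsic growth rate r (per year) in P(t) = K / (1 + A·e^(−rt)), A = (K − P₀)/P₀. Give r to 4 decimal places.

r ≈ 0.0161 per year

A = (102000000 − 2710000)/2710000 = 36.63838
5040000 = 102000000/(1 + 36.63838·e^(−r·40)) → e^(−40r) = (20.2381 − 1)/36.63838 = 0.52508
r = −ln(0.52508)/40 = 0.6442/40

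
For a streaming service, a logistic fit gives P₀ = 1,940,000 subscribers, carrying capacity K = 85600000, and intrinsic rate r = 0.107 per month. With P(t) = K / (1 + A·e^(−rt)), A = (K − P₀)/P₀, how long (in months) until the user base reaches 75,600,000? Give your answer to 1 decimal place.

t ≈ 54.1 months

A = (85600000 − 1940000)/1940000 = 43.12371
75600000 = 85600000/(1 + 43.12371·e^(−0.107t)) → 1 + 43.12371·e^(−0.107t) = 1.13228
e^(−0.107t) = 0.003067 → t = ln(326.01526)/0.107 = 5.78694/0.107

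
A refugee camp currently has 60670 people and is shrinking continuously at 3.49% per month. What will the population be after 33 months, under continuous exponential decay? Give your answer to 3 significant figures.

P(33) = 60670 · e^(-0.0349·33) = 60670 · e^(-1.1517)
= 60670 · 0.3161 ≈ 19177.72

≈ 19,200 people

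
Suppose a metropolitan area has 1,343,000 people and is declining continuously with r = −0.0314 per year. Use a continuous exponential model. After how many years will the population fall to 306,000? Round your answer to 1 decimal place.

306000 = 1343000 · e^(-0.0314·t)
t = ln(306000/1343000) / -0.0314 = ln(0.22785) / -0.0314 = -1.47908 / -0.0314

t ≈ 47.1 years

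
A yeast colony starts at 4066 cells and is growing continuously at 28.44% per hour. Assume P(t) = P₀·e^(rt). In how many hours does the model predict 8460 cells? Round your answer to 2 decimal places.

t ≈ 2.58 hours

8460 = 4066 · e^(0.2844·t)
t = ln(8460/4066) / 0.2844 = ln(2.08067) / 0.2844 = 0.73269 / 0.2844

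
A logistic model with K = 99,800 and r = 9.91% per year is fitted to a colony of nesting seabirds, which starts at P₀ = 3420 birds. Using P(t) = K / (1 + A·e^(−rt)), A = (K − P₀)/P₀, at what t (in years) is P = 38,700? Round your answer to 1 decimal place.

t ≈ 29.1 years

A = (99800 − 3420)/3420 = 28.18129
38700 = 99800/(1 + 28.18129·e^(−0.0991t)) → 1 + 28.18129·e^(−0.0991t) = 2.57881
e^(−0.0991t) = 0.056023 → t = ln(17.84969)/0.0991 = 2.88199/0.0991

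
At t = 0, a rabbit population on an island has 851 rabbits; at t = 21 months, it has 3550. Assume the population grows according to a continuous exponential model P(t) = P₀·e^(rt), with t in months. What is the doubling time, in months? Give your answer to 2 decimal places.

doubling time ≈ 10.19 months

r = ln(3550/851) / 21 = ln(4.17156) / 21 ≈ 0.068014 per month
doubling time = ln 2 / |r| = 0.69315 / 0.068014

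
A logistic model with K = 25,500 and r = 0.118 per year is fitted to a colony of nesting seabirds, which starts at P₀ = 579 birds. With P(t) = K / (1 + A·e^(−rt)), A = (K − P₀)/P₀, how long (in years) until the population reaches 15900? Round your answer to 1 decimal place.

t ≈ 36.2 years

A = (25500 − 579)/579 = 43.04145
15900 = 25500/(1 + 43.04145·e^(−0.118t)) → 1 + 43.04145·e^(−0.118t) = 1.60377
e^(−0.118t) = 0.014028 → t = ln(71.2874)/0.118 = 4.26672/0.118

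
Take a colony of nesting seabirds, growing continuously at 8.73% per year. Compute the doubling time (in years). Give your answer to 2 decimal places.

doubling time = ln(2) / |r| = 0.69315 / 0.0873

doubling time ≈ 7.94 years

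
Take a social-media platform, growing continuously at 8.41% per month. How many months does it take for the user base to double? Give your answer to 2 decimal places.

doubling time = ln(2) / |r| = 0.69315 / 0.0841

doubling time ≈ 8.24 months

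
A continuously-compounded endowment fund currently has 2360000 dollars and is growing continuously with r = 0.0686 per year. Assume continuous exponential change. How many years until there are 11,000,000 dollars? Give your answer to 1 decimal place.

11000000 = 2360000 · e^(0.0686·t)
t = ln(11000000/2360000) / 0.0686 = ln(4.66102) / 0.0686 = 1.53923 / 0.0686

t ≈ 22.4 years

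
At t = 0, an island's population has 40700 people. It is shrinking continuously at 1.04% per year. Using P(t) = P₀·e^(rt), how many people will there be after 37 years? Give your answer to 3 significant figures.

P(37) = 40700 · e^(-0.0104·37) = 40700 · e^(-0.3848)
= 40700 · 0.68059 ≈ 27699.88

≈ 27,700 people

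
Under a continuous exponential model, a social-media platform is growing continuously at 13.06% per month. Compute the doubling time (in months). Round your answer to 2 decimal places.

doubling time = ln(2) / |r| = 0.69315 / 0.1306

doubling time ≈ 5.31 months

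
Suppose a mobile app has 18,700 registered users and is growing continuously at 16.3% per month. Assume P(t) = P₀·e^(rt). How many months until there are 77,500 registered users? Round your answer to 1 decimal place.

t ≈ 8.7 months

77500 = 18700 · e^(0.163·t)
t = ln(77500/18700) / 0.163 = ln(4.14439) / 0.163 = 1.42175 / 0.163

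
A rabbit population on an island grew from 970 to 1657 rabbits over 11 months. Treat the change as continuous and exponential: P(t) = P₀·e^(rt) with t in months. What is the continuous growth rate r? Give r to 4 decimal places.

r ≈ 0.0487 per month

1657 = 970 · e^(r·11)
e^(11r) = 1657/970 = 1.70825
r = ln(1.70825) / 11 = 0.53547 / 11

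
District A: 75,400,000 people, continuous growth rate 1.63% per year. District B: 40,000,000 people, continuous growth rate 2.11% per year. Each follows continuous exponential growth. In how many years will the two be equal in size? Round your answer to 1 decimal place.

75400000·e^(0.0163t) = 40000000·e^(0.0211t)
75400000/40000000 = e^((0.0211 − 0.0163)t) → ln(1.885) = 0.0048·t
t = 0.63393 / 0.0048

t ≈ 132.1 years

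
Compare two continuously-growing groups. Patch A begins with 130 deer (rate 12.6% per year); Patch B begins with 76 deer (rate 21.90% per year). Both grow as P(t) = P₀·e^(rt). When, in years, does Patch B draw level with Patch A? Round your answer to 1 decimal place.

130·e^(0.126t) = 76·e^(0.219t)
130/76 = e^((0.219 − 0.126)t) → ln(1.71053) = 0.093·t
t = 0.5368 / 0.093

t ≈ 5.8 years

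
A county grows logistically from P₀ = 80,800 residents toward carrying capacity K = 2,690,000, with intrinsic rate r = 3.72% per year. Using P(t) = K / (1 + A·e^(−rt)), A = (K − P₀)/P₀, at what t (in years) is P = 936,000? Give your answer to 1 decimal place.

A = (2690000 − 80800)/80800 = 32.29208
936000 = 2690000/(1 + 32.29208·e^(−0.0372t)) → 1 + 32.29208·e^(−0.0372t) = 2.87393
e^(−0.0372t) = 0.058031 → t = ln(17.23226)/0.0372 = 2.84678/0.0372

t ≈ 76.5 years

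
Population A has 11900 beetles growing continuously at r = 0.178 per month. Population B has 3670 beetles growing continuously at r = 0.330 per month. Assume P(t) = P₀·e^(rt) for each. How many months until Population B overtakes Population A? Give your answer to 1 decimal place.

t ≈ 7.7 months

11900·e^(0.178t) = 3670·e^(0.33t)
11900/3670 = e^((0.33 − 0.178)t) → ln(3.24251) = 0.152·t
t = 1.17635 / 0.152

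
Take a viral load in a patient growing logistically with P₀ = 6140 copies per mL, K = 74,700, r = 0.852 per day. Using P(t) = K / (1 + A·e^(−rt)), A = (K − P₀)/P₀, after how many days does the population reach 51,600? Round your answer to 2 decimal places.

t ≈ 3.78 days

A = (74700 − 6140)/6140 = 11.16612
51600 = 74700/(1 + 11.16612·e^(−0.852t)) → 1 + 11.16612·e^(−0.852t) = 1.44767
e^(−0.852t) = 0.040092 → t = ln(24.94251)/0.852 = 3.21657/0.852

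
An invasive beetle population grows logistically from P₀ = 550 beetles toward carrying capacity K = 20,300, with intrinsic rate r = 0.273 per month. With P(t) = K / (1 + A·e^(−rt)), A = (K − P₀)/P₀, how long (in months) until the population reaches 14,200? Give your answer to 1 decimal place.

t ≈ 16.2 months

A = (20300 − 550)/550 = 35.90909
14200 = 20300/(1 + 35.90909·e^(−0.273t)) → 1 + 35.90909·e^(−0.273t) = 1.42958
e^(−0.273t) = 0.011963 → t = ln(83.59165)/0.273 = 4.42594/0.273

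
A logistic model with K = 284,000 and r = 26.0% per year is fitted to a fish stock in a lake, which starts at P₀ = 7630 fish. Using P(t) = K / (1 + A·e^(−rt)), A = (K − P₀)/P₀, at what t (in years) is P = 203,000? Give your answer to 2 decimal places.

A = (284000 − 7630)/7630 = 36.22149
203000 = 284000/(1 + 36.22149·e^(−0.26t)) → 1 + 36.22149·e^(−0.26t) = 1.39901
e^(−0.26t) = 0.011016 → t = ln(90.77732)/0.26 = 4.50841/0.26

t ≈ 17.34 years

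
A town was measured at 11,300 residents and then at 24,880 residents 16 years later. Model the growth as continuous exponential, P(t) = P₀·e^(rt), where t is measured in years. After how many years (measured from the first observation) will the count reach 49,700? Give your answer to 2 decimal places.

t ≈ 30.03 years

r = ln(24880/11300) / 16 ≈ 0.049329 per year
t = ln(49700/11300) / r = 1.4812 / 0.049329 ≈ 30.027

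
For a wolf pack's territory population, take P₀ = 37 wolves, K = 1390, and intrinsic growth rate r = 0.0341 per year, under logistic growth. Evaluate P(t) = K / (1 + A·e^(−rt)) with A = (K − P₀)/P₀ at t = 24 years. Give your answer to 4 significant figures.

≈ 81.14 wolves

A = (1390 − 37)/37 = 36.56757
P(24) = 1390 / (1 + 36.56757·e^(−0.0341·24)) = 1390 / (1 + 36.56757·0.441137)
= 1390 / 17.1313 ≈ 81.14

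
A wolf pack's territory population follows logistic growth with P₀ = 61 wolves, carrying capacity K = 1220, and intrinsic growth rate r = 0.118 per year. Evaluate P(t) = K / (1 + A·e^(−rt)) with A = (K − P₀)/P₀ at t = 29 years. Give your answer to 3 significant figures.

A = (1220 − 61)/61 = 19
P(29) = 1220 / (1 + 19·e^(−0.118·29)) = 1220 / (1 + 19·0.032647)
= 1220 / 1.62029 ≈ 752.95

≈ 753 wolves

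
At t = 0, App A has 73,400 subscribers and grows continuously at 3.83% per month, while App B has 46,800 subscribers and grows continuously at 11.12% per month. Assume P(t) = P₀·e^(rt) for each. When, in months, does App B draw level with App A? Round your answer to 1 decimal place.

73400·e^(0.0383t) = 46800·e^(0.1112t)
73400/46800 = e^((0.1112 − 0.0383)t) → ln(1.56838) = 0.0729·t
t = 0.45004 / 0.0729

t ≈ 6.2 months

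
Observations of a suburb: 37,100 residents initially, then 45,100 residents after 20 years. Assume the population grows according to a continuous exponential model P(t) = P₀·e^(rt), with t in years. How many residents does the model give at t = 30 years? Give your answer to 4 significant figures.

≈ 49,730 residents

r = ln(45100/37100) / 20 ≈ 0.009763 per year
P(30) = 37100 · e^(0.009763·30) = 37100 · 1.34031 ≈ 49725.35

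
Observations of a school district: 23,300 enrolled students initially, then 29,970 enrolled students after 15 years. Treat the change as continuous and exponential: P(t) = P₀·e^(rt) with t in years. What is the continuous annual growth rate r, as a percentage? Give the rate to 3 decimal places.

29970 = 23300 · e^(r·15)
e^(15r) = 29970/23300 = 1.28627
r = ln(1.28627) / 15 = 0.25174 / 15

r ≈ 1.678% per year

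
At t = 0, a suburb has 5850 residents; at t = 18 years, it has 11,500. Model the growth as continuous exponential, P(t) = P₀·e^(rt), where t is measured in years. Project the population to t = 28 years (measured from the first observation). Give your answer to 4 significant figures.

r = ln(11500/5850) / 18 ≈ 0.03755 per year
P(28) = 5850 · e^(0.03755·28) = 5850 · 2.86168 ≈ 16740.82

≈ 16,740 residents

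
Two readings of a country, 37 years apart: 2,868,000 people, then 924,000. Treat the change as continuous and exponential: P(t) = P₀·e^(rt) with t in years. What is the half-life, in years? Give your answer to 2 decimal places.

r = ln(924000/2868000) / 37 = ln(0.32218) / 37 ≈ -0.030612 per year
half-life = ln 2 / |r| = 0.69315 / 0.030612

half-life ≈ 22.64 years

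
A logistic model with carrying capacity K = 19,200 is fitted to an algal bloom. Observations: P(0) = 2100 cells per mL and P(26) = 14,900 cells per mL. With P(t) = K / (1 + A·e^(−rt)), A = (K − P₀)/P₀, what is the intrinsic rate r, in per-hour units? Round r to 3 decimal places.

r ≈ 0.128 per hour

A = (19200 − 2100)/2100 = 8.14286
14900 = 19200/(1 + 8.14286·e^(−r·26)) → e^(−26r) = (1.28859 − 1)/8.14286 = 0.035441
r = −ln(0.035441)/26 = 3.33989/26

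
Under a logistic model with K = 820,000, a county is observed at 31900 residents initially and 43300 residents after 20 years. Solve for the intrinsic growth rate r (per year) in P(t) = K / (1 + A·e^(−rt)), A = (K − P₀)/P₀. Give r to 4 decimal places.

A = (820000 − 31900)/31900 = 24.70533
43300 = 820000/(1 + 24.70533·e^(−r·20)) → e^(−20r) = (18.93764 − 1)/24.70533 = 0.726064
r = −ln(0.726064)/20 = 0.32012/20

r ≈ 0.0160 per year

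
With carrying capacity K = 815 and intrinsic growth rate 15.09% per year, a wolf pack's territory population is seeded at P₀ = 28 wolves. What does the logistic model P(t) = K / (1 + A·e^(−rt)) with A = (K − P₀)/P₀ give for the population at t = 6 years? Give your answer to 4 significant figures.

A = (815 − 28)/28 = 28.10714
P(6) = 815 / (1 + 28.10714·e^(−0.1509·6)) = 815 / (1 + 28.10714·0.40438)
= 815 / 12.36597 ≈ 65.91

≈ 65.91 wolves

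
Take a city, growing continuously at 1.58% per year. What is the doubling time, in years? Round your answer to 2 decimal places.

doubling time ≈ 43.87 years

doubling time = ln(2) / |r| = 0.69315 / 0.0158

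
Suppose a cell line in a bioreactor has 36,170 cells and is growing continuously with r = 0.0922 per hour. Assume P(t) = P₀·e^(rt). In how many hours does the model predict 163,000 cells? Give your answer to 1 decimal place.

t ≈ 16.3 hours

163000 = 36170 · e^(0.0922·t)
t = ln(163000/36170) / 0.0922 = ln(4.5065) / 0.0922 = 1.50552 / 0.0922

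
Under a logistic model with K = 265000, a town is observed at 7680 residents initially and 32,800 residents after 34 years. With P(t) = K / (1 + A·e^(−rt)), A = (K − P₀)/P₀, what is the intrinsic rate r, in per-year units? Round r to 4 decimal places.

A = (265000 − 7680)/7680 = 33.50521
32800 = 265000/(1 + 33.50521·e^(−r·34)) → e^(−34r) = (8.07927 − 1)/33.50521 = 0.211289
r = −ln(0.211289)/34 = 1.55453/34

r ≈ 0.0457 per year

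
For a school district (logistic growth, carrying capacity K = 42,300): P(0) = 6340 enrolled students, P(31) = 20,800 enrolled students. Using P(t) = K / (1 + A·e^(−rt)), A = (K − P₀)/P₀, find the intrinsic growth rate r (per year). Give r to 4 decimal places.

A = (42300 − 6340)/6340 = 5.67192
20800 = 42300/(1 + 5.67192·e^(−r·31)) → e^(−31r) = (2.03365 − 1)/5.67192 = 0.18224
r = −ln(0.18224)/31 = 1.70243/31

r ≈ 0.0549 per year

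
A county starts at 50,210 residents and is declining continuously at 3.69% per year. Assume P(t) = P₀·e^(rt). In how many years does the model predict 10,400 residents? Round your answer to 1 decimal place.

t ≈ 42.7 years

10400 = 50210 · e^(-0.0369·t)
t = ln(10400/50210) / -0.0369 = ln(0.20713) / -0.0369 = -1.57441 / -0.0369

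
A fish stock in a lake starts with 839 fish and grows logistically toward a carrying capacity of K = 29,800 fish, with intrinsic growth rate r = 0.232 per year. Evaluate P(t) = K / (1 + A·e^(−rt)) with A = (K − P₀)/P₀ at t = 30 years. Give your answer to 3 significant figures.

A = (29800 − 839)/839 = 34.51847
P(30) = 29800 / (1 + 34.51847·e^(−0.232·30)) = 29800 / (1 + 34.51847·0.000949)
= 29800 / 1.03276 ≈ 28854.68

≈ 28,900 fish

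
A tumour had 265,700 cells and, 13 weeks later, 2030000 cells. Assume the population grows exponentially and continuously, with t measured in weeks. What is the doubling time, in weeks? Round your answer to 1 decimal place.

r = ln(2030000/265700) / 13 = ln(7.6402) / 13 ≈ 0.156417 per week
doubling time = ln 2 / |r| = 0.69315 / 0.156417

doubling time ≈ 4.4 weeks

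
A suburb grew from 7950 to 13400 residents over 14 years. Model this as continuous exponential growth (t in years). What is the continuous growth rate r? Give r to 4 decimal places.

r ≈ 0.0373 per year

13400 = 7950 · e^(r·14)
e^(14r) = 13400/7950 = 1.68553
r = ln(1.68553) / 14 = 0.52208 / 14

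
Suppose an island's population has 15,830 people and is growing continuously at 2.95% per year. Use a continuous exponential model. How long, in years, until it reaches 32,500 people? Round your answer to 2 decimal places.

t ≈ 24.38 years

32500 = 15830 · e^(0.0295·t)
t = ln(32500/15830) / 0.0295 = ln(2.05306) / 0.0295 = 0.71933 / 0.0295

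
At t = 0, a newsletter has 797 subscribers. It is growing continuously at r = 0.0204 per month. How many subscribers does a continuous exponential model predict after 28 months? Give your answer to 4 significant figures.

≈ 1,411 subscribers

P(28) = 797 · e^(0.0204·28) = 797 · e^(0.5712)
= 797 · 1.77039 ≈ 1411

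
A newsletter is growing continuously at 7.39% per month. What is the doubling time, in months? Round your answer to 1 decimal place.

doubling time = ln(2) / |r| = 0.69315 / 0.0739

doubling time ≈ 9.4 months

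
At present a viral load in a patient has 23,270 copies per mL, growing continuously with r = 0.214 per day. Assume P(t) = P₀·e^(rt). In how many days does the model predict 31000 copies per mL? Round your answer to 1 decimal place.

31000 = 23270 · e^(0.214·t)
t = ln(31000/23270) / 0.214 = ln(1.33219) / 0.214 = 0.28682 / 0.214

t ≈ 1.3 days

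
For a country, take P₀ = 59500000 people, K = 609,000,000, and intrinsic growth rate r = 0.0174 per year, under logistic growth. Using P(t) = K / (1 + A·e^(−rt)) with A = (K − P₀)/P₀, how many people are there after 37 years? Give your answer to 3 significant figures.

≈ 104,000,000 people

A = (609000000 − 59500000)/59500000 = 9.23529
P(37) = 609000000 / (1 + 9.23529·e^(−0.0174·37)) = 609000000 / (1 + 9.23529·0.525293)
= 609000000 / 5.85123 ≈ 104080664.92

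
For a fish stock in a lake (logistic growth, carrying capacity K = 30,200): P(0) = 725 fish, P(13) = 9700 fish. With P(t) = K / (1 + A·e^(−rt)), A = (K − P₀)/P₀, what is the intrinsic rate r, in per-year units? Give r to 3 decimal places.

r ≈ 0.227 per year

A = (30200 − 725)/725 = 40.65517
9700 = 30200/(1 + 40.65517·e^(−r·13)) → e^(−13r) = (3.1134 − 1)/40.65517 = 0.051984
r = −ln(0.051984)/13 = 2.95683/13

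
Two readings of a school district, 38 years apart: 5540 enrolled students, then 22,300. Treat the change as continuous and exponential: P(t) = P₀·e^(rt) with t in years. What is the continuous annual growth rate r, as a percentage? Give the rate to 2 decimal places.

r ≈ 3.66% per year

22300 = 5540 · e^(r·38)
e^(38r) = 22300/5540 = 4.02527
r = ln(4.02527) / 38 = 1.39259 / 38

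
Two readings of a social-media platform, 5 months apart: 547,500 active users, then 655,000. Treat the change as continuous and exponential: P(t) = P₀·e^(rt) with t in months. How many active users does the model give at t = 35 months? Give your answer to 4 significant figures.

≈ 1,920,000 active users

r = ln(655000/547500) / 5 ≈ 0.035855 per month
P(35) = 547500 · e^(0.035855·35) = 547500 · 3.50752 ≈ 1920367.55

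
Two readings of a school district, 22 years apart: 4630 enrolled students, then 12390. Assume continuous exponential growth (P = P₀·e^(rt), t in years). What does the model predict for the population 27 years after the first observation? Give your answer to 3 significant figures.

r = ln(12390/4630) / 22 ≈ 0.044742 per year
P(27) = 4630 · e^(0.044742·27) = 4630 · 3.34693 ≈ 15496.31

≈ 15,500 enrolled students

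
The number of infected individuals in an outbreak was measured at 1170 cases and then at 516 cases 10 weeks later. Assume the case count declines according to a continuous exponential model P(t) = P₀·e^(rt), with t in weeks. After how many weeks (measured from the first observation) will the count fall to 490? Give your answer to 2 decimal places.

t ≈ 10.63 weeks

r = ln(516/1170) / 10 ≈ -0.081865 per week
t = ln(490/1170) / r = -0.87035 / -0.081865 ≈ 10.632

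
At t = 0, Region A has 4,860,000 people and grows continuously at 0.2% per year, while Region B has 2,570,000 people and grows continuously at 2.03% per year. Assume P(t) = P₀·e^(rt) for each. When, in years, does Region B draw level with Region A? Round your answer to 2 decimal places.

4860000·e^(0.002t) = 2570000·e^(0.0203t)
4860000/2570000 = e^((0.0203 − 0.002)t) → ln(1.89105) = 0.0183·t
t = 0.63713 / 0.0183

t ≈ 34.82 years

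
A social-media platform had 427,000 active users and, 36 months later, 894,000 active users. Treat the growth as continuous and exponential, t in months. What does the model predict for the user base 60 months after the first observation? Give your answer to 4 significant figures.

r = ln(894000/427000) / 36 ≈ 0.020526 per month
P(60) = 427000 · e^(0.020526·60) = 427000 · 3.42649 ≈ 1463111.02

≈ 1,463,000 active users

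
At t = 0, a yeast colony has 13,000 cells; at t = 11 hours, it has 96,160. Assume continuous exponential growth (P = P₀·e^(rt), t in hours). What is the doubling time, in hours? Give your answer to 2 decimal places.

doubling time ≈ 3.81 hours

r = ln(96160/13000) / 11 = ln(7.39692) / 11 ≈ 0.181915 per hour
doubling time = ln 2 / |r| = 0.69315 / 0.181915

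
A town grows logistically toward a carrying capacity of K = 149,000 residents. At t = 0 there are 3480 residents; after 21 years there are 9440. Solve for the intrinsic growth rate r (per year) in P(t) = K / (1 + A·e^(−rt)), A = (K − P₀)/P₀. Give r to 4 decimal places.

r ≈ 0.0495 per year

A = (149000 − 3480)/3480 = 41.81609
9440 = 149000/(1 + 41.81609·e^(−r·21)) → e^(−21r) = (15.7839 − 1)/41.81609 = 0.353546
r = −ln(0.353546)/21 = 1.03974/21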